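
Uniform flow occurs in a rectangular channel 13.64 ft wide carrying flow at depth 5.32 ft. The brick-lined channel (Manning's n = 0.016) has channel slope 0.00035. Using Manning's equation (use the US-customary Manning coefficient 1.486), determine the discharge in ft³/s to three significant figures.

A = b·y = 13.64 × 5.32 = 72.56 ft²
P = b + 2y = 13.64 + 2×5.32 = 24.28 ft
R = A/P = 72.56/24.28 = 2.989 ft
Q = (1.486/n)·A·R^(2/3)·S^(1/2) = (1.486/0.016) × 72.56 × 2.989^(2/3) × 0.00035^(1/2) = 261.6 ft³/s

262 ft³/s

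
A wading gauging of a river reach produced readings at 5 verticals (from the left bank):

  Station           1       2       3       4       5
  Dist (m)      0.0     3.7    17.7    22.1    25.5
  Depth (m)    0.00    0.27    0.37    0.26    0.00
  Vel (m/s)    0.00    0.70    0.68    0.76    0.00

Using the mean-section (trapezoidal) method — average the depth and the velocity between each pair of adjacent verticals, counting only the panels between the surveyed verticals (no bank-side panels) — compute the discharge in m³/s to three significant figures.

Panel 1-2: Δb = 3.7 m, d̄ = (0.00+0.27)/2 = 0.135, v̄ = (0.00+0.70)/2 = 0.35 → q = 3.7×0.135×0.35 = 0.1748 m³/s
Panel 2-3: Δb = 14 m, d̄ = (0.27+0.37)/2 = 0.32, v̄ = (0.70+0.68)/2 = 0.69 → q = 14×0.32×0.69 = 3.091 m³/s
Panel 3-4: Δb = 4.4 m, d̄ = (0.37+0.26)/2 = 0.315, v̄ = (0.68+0.76)/2 = 0.72 → q = 4.4×0.315×0.72 = 0.9979 m³/s
Panel 4-5: Δb = 3.4 m, d̄ = (0.26+0.00)/2 = 0.13, v̄ = (0.76+0.00)/2 = 0.38 → q = 3.4×0.13×0.38 = 0.1680 m³/s
Q = Σ q = 4.432 m³/s

4.43 m³/s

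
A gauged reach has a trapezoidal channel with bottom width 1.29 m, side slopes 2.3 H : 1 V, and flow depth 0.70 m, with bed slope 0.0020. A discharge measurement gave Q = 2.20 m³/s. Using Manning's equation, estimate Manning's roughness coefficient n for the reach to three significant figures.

A = (b + z·y)·y = (1.29 + 2.3×0.70)×0.70 = 2.030 m²
P = b + 2y√(1+z²) = 1.29 + 2×0.70×√(1+2.3²) = 4.801 m
R = A/P = 2.030/4.801 = 0.4228 m
n = (1/Q)·A·R^(2/3)·S^(1/2) = (1/2.20) × 2.030 × 0.5633 × 0.04472 = 0.02325

0.0232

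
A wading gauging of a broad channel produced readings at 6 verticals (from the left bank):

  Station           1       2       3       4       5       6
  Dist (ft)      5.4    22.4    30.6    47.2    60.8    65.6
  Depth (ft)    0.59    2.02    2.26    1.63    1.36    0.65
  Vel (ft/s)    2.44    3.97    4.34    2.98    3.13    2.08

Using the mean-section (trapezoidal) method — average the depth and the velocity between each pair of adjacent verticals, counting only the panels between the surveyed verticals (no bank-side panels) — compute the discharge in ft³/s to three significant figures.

Panel 1-2: Δb = 17 ft, d̄ = (0.59+2.02)/2 = 1.305, v̄ = (2.44+3.97)/2 = 3.205 → q = 17×1.305×3.205 = 71.10 ft³/s
Panel 2-3: Δb = 8.2 ft, d̄ = (2.02+2.26)/2 = 2.14, v̄ = (3.97+4.34)/2 = 4.155 → q = 8.2×2.14×4.155 = 72.91 ft³/s
Panel 3-4: Δb = 16.6 ft, d̄ = (2.26+1.63)/2 = 1.945, v̄ = (4.34+2.98)/2 = 3.66 → q = 16.6×1.945×3.66 = 118.2 ft³/s
Panel 4-5: Δb = 13.6 ft, d̄ = (1.63+1.36)/2 = 1.495, v̄ = (2.98+3.13)/2 = 3.055 → q = 13.6×1.495×3.055 = 62.11 ft³/s
Panel 5-6: Δb = 4.8 ft, d̄ = (1.36+0.65)/2 = 1.005, v̄ = (3.13+2.08)/2 = 2.605 → q = 4.8×1.005×2.605 = 12.57 ft³/s
Q = Σ q = 336.9 ft³/s

337 ft³/s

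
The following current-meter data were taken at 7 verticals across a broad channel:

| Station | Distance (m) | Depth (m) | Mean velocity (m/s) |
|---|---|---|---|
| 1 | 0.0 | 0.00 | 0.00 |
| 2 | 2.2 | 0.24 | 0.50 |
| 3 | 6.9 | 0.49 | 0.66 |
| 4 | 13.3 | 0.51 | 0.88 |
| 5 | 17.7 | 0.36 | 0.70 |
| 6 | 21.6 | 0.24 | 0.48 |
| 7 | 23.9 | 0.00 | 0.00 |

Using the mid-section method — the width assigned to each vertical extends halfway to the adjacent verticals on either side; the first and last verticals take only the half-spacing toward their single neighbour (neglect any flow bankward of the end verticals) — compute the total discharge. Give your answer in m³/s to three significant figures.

6.04 m³/s

w_2 = (6.9 − 0.0)/2 = 3.45 m; q_2 = 0.50 × 0.24 × 3.45 = 0.4140 m³/s
w_3 = (13.3 − 2.2)/2 = 5.55 m; q_3 = 0.66 × 0.49 × 5.55 = 1.795 m³/s
w_4 = (17.7 − 6.9)/2 = 5.4 m; q_4 = 0.88 × 0.51 × 5.4 = 2.424 m³/s
w_5 = (21.6 − 13.3)/2 = 4.15 m; q_5 = 0.70 × 0.36 × 4.15 = 1.046 m³/s
w_6 = (23.9 − 17.7)/2 = 3.1 m; q_6 = 0.48 × 0.24 × 3.1 = 0.3571 m³/s
Stations 1, 7 contribute zero (depth or velocity is 0).
Q = Σ qᵢ = 6.035 m³/s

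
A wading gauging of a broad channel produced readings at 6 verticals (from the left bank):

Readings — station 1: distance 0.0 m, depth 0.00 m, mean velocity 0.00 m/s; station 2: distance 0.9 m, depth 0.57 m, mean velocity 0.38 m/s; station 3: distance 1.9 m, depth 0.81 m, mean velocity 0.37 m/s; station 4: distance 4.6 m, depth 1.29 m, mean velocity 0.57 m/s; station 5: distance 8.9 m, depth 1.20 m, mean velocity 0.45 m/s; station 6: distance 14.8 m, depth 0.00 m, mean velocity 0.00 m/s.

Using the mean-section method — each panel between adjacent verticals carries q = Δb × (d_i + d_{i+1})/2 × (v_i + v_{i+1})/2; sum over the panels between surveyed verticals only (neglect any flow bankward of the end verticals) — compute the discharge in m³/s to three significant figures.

5.17 m³/s

Panel 1-2: Δb = 0.9 m, d̄ = (0.00+0.57)/2 = 0.285, v̄ = (0.00+0.38)/2 = 0.19 → q = 0.9×0.285×0.19 = 0.04874 m³/s
Panel 2-3: Δb = 1 m, d̄ = (0.57+0.81)/2 = 0.69, v̄ = (0.38+0.37)/2 = 0.375 → q = 1×0.69×0.375 = 0.2588 m³/s
Panel 3-4: Δb = 2.7 m, d̄ = (0.81+1.29)/2 = 1.05, v̄ = (0.37+0.57)/2 = 0.47 → q = 2.7×1.05×0.47 = 1.332 m³/s
Panel 4-5: Δb = 4.3 m, d̄ = (1.29+1.20)/2 = 1.245, v̄ = (0.57+0.45)/2 = 0.51 → q = 4.3×1.245×0.51 = 2.730 m³/s
Panel 5-6: Δb = 5.9 m, d̄ = (1.20+0.00)/2 = 0.6, v̄ = (0.45+0.00)/2 = 0.225 → q = 5.9×0.6×0.225 = 0.7965 m³/s
Q = Σ q = 5.167 m³/s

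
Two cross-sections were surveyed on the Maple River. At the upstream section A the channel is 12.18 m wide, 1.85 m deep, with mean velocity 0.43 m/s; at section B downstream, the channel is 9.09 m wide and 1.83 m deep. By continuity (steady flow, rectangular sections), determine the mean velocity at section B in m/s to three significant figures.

Q = A₁V₁ = (12.18×1.85) × 0.43 = 9.689 m³/s
A₂ = 9.09 × 1.83 = 16.63 m²
V₂ = Q/A₂ = 9.689/16.63 = 0.5825 m/s

0.582 m/s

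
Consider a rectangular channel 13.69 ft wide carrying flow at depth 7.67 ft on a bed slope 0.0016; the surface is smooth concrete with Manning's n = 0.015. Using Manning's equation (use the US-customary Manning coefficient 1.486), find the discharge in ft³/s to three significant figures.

980 ft³/s

A = b·y = 13.69 × 7.67 = 105.0 ft²
P = b + 2y = 13.69 + 2×7.67 = 29.03 ft
R = A/P = 105.0/29.03 = 3.617 ft
Q = (1.486/n)·A·R^(2/3)·S^(1/2) = (1.486/0.015) × 105.0 × 3.617^(2/3) × 0.0016^(1/2) = 980.4 ft³/s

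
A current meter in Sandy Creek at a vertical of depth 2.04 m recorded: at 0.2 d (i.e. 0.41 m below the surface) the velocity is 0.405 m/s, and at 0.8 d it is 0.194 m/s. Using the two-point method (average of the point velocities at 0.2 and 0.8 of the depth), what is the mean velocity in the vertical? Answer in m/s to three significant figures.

0.300 m/s

v̄ = (0.405 + 0.194) / 2 = 0.2995 m/s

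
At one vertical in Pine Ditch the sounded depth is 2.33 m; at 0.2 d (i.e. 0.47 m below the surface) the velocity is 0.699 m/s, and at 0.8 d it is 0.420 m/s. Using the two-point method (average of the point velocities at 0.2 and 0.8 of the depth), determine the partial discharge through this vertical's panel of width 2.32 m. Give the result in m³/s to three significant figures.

3.02 m³/s

v̄ = (0.699 + 0.420) / 2 = 0.5595 m/s
q = v̄ × d × w = 0.5595 × 2.33 × 2.32 = 3.024 m³/s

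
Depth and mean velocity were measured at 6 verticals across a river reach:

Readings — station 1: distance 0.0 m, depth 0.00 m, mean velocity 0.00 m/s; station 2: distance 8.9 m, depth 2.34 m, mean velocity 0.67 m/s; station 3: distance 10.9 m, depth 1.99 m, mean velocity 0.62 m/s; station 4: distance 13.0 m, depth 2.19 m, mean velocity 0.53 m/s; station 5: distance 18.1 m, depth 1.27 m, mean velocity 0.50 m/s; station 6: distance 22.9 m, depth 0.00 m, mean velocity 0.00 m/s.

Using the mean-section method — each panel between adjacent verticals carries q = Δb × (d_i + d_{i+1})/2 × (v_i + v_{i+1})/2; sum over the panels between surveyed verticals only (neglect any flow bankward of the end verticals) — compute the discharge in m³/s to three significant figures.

Panel 1-2: Δb = 8.9 m, d̄ = (0.00+2.34)/2 = 1.17, v̄ = (0.00+0.67)/2 = 0.335 → q = 8.9×1.17×0.335 = 3.488 m³/s
Panel 2-3: Δb = 2 m, d̄ = (2.34+1.99)/2 = 2.165, v̄ = (0.67+0.62)/2 = 0.645 → q = 2×2.165×0.645 = 2.793 m³/s
Panel 3-4: Δb = 2.1 m, d̄ = (1.99+2.19)/2 = 2.09, v̄ = (0.62+0.53)/2 = 0.575 → q = 2.1×2.09×0.575 = 2.524 m³/s
Panel 4-5: Δb = 5.1 m, d̄ = (2.19+1.27)/2 = 1.73, v̄ = (0.53+0.50)/2 = 0.515 → q = 5.1×1.73×0.515 = 4.544 m³/s
Panel 5-6: Δb = 4.8 m, d̄ = (1.27+0.00)/2 = 0.635, v̄ = (0.50+0.00)/2 = 0.25 → q = 4.8×0.635×0.25 = 0.7620 m³/s
Q = Σ q = 14.11 m³/s

14.1 m³/s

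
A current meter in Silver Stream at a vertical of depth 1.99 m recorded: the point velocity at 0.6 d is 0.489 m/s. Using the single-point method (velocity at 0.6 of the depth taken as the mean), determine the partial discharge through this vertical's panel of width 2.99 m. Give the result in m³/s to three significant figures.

2.91 m³/s

v̄ = v₀.₆ = 0.489 m/s
q = v̄ × d × w = 0.4890 × 1.99 × 2.99 = 2.910 m³/s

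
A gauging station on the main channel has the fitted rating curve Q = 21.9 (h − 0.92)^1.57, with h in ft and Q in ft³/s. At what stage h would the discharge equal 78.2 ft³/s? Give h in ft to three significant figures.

3.17 ft

h − h₀ = (Q/C)^(1/b) = (78.2/21.9)^(1/1.57) = 2.249 ft
h = 0.92 + 2.249 = 3.169 ft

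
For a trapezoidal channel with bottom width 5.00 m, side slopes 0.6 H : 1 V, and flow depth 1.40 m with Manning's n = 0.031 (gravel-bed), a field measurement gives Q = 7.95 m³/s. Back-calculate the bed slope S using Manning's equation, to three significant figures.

0.000922

A = (b + z·y)·y = (5.00 + 0.6×1.40)×1.40 = 8.176 m²
P = b + 2y√(1+z²) = 5.00 + 2×1.40×√(1+0.6²) = 8.265 m
R = A/P = 8.176/8.265 = 0.9892 m
S = (Q·n / (1·A·R^(2/3)))² = (7.95×0.031 / (1×8.176×0.9928))² = 0.0009219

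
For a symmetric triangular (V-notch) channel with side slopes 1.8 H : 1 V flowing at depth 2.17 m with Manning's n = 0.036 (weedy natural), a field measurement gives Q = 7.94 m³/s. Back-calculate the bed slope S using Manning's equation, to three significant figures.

A = z·y² = 1.8×2.17² = 8.476 m²
P = 2y√(1+z²) = 2×2.17×√(1+1.8²) = 8.937 m
R = A/P = 8.476/8.937 = 0.9485 m
S = (Q·n / (1·A·R^(2/3)))² = (7.94×0.036 / (1×8.476×0.9653))² = 0.001220

0.00122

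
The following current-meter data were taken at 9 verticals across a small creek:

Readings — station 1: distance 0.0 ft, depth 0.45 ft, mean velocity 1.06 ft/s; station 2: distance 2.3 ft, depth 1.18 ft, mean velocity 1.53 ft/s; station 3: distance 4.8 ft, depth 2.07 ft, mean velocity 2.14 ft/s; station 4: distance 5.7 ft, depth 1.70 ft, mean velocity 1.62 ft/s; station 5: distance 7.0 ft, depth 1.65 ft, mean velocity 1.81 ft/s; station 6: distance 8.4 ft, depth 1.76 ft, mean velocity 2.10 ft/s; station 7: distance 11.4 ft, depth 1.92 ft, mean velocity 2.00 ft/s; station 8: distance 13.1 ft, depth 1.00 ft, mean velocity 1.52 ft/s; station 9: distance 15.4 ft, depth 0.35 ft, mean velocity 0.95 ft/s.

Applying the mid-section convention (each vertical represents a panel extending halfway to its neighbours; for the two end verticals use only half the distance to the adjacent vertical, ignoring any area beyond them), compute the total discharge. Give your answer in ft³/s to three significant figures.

w_1 = (2.3 − 0.0)/2 = 1.15 ft; q_1 = 1.06 × 0.45 × 1.15 = 0.5486 ft³/s
w_2 = (4.8 − 0.0)/2 = 2.4 ft; q_2 = 1.53 × 1.18 × 2.4 = 4.333 ft³/s
w_3 = (5.7 − 2.3)/2 = 1.7 ft; q_3 = 2.14 × 2.07 × 1.7 = 7.531 ft³/s
w_4 = (7.0 − 4.8)/2 = 1.1 ft; q_4 = 1.62 × 1.70 × 1.1 = 3.029 ft³/s
w_5 = (8.4 − 5.7)/2 = 1.35 ft; q_5 = 1.81 × 1.65 × 1.35 = 4.032 ft³/s
w_6 = (11.4 − 7.0)/2 = 2.2 ft; q_6 = 2.10 × 1.76 × 2.2 = 8.131 ft³/s
w_7 = (13.1 − 8.4)/2 = 2.35 ft; q_7 = 2.00 × 1.92 × 2.35 = 9.024 ft³/s
w_8 = (15.4 − 11.4)/2 = 2 ft; q_8 = 1.52 × 1.00 × 2 = 3.040 ft³/s
w_9 = (15.4 − 13.1)/2 = 1.15 ft; q_9 = 0.95 × 0.35 × 1.15 = 0.3824 ft³/s
Q = Σ qᵢ = 40.05 ft³/s

40.1 ft³/s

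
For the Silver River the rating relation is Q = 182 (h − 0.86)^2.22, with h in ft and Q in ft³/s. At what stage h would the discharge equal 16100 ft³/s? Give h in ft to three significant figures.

8.39 ft

h − h₀ = (Q/C)^(1/b) = (16100/182)^(1/2.22) = 7.532 ft
h = 0.86 + 7.532 = 8.392 ft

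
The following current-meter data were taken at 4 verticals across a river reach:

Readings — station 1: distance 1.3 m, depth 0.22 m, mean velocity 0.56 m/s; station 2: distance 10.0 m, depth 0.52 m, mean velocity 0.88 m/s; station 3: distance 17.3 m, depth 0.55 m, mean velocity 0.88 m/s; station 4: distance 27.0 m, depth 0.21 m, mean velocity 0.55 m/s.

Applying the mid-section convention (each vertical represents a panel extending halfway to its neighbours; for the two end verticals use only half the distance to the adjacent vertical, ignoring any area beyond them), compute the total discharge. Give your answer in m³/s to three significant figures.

8.87 m³/s

w_1 = (10.0 − 1.3)/2 = 4.35 m; q_1 = 0.56 × 0.22 × 4.35 = 0.5359 m³/s
w_2 = (17.3 − 1.3)/2 = 8 m; q_2 = 0.88 × 0.52 × 8 = 3.661 m³/s
w_3 = (27.0 − 10.0)/2 = 8.5 m; q_3 = 0.88 × 0.55 × 8.5 = 4.114 m³/s
w_4 = (27.0 − 17.3)/2 = 4.85 m; q_4 = 0.55 × 0.21 × 4.85 = 0.5602 m³/s
Q = Σ qᵢ = 8.871 m³/s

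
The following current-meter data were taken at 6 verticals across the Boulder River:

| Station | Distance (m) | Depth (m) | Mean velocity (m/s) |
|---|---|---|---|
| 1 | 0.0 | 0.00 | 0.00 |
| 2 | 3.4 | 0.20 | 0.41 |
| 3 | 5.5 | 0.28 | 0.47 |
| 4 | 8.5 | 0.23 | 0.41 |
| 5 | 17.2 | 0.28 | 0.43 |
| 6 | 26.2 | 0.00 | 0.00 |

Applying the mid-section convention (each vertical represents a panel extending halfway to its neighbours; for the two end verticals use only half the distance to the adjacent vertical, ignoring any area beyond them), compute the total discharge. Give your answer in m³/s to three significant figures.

w_2 = (5.5 − 0.0)/2 = 2.75 m; q_2 = 0.41 × 0.20 × 2.75 = 0.2255 m³/s
w_3 = (8.5 − 3.4)/2 = 2.55 m; q_3 = 0.47 × 0.28 × 2.55 = 0.3356 m³/s
w_4 = (17.2 − 5.5)/2 = 5.85 m; q_4 = 0.41 × 0.23 × 5.85 = 0.5517 m³/s
w_5 = (26.2 − 8.5)/2 = 8.85 m; q_5 = 0.43 × 0.28 × 8.85 = 1.066 m³/s
Stations 1, 6 contribute zero (depth or velocity is 0).
Q = Σ qᵢ = 2.178 m³/s

2.18 m³/s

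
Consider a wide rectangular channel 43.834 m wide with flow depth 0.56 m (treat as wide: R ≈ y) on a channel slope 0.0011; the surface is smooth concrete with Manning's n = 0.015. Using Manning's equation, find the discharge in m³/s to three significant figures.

36.9 m³/s

A = b·y = 43.834 × 0.56 = 24.55 m²
Wide channel: R ≈ y = 0.56 m
Q = (1/n)·A·R^(2/3)·S^(1/2) = (1/0.015) × 24.55 × 0.5600^(2/3) × 0.0011^(1/2) = 36.87 m³/s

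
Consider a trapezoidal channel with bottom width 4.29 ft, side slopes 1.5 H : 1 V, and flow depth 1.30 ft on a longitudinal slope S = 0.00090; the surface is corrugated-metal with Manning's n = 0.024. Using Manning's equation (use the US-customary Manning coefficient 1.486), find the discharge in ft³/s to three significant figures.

A = (b + z·y)·y = (4.29 + 1.5×1.30)×1.30 = 8.112 ft²
P = b + 2y√(1+z²) = 4.29 + 2×1.30×√(1+1.5²) = 8.977 ft
R = A/P = 8.112/8.977 = 0.9036 ft
Q = (1.486/n)·A·R^(2/3)·S^(1/2) = (1.486/0.024) × 8.112 × 0.9036^(2/3) × 0.00090^(1/2) = 14.08 ft³/s

14.1 ft³/s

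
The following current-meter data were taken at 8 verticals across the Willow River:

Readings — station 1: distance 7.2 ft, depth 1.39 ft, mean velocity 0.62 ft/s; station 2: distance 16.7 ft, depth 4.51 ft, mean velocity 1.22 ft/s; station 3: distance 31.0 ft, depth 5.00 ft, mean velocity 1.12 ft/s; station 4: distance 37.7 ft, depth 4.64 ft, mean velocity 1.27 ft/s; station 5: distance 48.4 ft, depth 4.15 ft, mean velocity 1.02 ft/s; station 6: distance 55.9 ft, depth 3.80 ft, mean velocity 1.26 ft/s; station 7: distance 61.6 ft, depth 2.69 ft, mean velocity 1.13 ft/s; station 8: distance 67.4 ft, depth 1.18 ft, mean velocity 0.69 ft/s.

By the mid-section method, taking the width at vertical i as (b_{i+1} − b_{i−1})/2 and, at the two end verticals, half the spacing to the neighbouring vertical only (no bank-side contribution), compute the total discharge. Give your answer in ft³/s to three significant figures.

w_1 = (16.7 − 7.2)/2 = 4.75 ft; q_1 = 0.62 × 1.39 × 4.75 = 4.094 ft³/s
w_2 = (31.0 − 7.2)/2 = 11.9 ft; q_2 = 1.22 × 4.51 × 11.9 = 65.48 ft³/s
w_3 = (37.7 − 16.7)/2 = 10.5 ft; q_3 = 1.12 × 5.00 × 10.5 = 58.80 ft³/s
w_4 = (48.4 − 31.0)/2 = 8.7 ft; q_4 = 1.27 × 4.64 × 8.7 = 51.27 ft³/s
w_5 = (55.9 − 37.7)/2 = 9.1 ft; q_5 = 1.02 × 4.15 × 9.1 = 38.52 ft³/s
w_6 = (61.6 − 48.4)/2 = 6.6 ft; q_6 = 1.26 × 3.80 × 6.6 = 31.60 ft³/s
w_7 = (67.4 − 55.9)/2 = 5.75 ft; q_7 = 1.13 × 2.69 × 5.75 = 17.48 ft³/s
w_8 = (67.4 − 61.6)/2 = 2.9 ft; q_8 = 0.69 × 1.18 × 2.9 = 2.361 ft³/s
Q = Σ qᵢ = 269.6 ft³/s

270 ft³/s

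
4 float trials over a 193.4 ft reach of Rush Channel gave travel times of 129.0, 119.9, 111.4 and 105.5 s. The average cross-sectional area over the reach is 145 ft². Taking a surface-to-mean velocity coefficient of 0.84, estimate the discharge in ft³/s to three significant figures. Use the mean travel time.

t̄ = (129.0 + 119.9 + 111.4 + 105.5) / 4 = 116.45 s
v_surface = L / t̄ = 193.4 / 116.45 = 1.661 ft/s
v_mean = 0.84 × 1.661 = 1.395 ft/s
Q = A × v_mean = 145 × 1.395 = 202.3 ft³/s

202 ft³/s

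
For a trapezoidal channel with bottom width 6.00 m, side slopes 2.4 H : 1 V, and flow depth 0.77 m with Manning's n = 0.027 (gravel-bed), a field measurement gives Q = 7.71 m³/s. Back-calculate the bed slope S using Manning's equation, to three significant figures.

0.00232

A = (b + z·y)·y = (6.00 + 2.4×0.77)×0.77 = 6.043 m²
P = b + 2y√(1+z²) = 6.00 + 2×0.77×√(1+2.4²) = 10.00 m
R = A/P = 6.043/10.00 = 0.6041 m
S = (Q·n / (1·A·R^(2/3)))² = (7.71×0.027 / (1×6.043×0.7146))² = 0.002324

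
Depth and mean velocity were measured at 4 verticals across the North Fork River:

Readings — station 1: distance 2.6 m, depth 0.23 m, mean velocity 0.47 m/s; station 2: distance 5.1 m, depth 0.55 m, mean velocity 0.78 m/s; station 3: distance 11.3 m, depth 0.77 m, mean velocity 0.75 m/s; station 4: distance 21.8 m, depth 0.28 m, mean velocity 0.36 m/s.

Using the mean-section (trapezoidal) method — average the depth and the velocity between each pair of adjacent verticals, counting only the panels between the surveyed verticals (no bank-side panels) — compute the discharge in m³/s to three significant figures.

Panel 1-2: Δb = 2.5 m, d̄ = (0.23+0.55)/2 = 0.39, v̄ = (0.47+0.78)/2 = 0.625 → q = 2.5×0.39×0.625 = 0.6094 m³/s
Panel 2-3: Δb = 6.2 m, d̄ = (0.55+0.77)/2 = 0.66, v̄ = (0.78+0.75)/2 = 0.765 → q = 6.2×0.66×0.765 = 3.130 m³/s
Panel 3-4: Δb = 10.5 m, d̄ = (0.77+0.28)/2 = 0.525, v̄ = (0.75+0.36)/2 = 0.555 → q = 10.5×0.525×0.555 = 3.059 m³/s
Q = Σ q = 6.799 m³/s

6.80 m³/s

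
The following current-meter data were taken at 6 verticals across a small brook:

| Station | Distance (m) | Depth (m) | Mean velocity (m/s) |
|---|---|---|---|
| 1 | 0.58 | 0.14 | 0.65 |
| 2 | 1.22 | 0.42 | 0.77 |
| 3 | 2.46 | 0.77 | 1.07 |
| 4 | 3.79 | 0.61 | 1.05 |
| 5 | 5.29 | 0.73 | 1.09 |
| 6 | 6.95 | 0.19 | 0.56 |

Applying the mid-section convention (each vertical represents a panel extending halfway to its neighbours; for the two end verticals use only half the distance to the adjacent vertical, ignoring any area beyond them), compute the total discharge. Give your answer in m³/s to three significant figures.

3.64 m³/s

w_1 = (1.22 − 0.58)/2 = 0.32 m; q_1 = 0.65 × 0.14 × 0.32 = 0.02912 m³/s
w_2 = (2.46 − 0.58)/2 = 0.94 m; q_2 = 0.77 × 0.42 × 0.94 = 0.3040 m³/s
w_3 = (3.79 − 1.22)/2 = 1.285 m; q_3 = 1.07 × 0.77 × 1.285 = 1.059 m³/s
w_4 = (5.29 − 2.46)/2 = 1.415 m; q_4 = 1.05 × 0.61 × 1.415 = 0.9063 m³/s
w_5 = (6.95 − 3.79)/2 = 1.58 m; q_5 = 1.09 × 0.73 × 1.58 = 1.257 m³/s
w_6 = (6.95 − 5.29)/2 = 0.83 m; q_6 = 0.56 × 0.19 × 0.83 = 0.08831 m³/s
Q = Σ qᵢ = 3.644 m³/s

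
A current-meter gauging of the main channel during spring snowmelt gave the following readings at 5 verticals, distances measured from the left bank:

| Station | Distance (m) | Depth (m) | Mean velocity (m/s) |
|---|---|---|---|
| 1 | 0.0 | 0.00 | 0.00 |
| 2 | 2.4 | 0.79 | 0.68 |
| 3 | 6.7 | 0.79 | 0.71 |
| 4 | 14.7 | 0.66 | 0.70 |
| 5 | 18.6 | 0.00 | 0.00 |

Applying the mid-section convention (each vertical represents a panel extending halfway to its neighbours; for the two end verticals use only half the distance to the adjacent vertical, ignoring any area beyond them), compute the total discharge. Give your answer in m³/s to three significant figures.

8.00 m³/s

w_2 = (6.7 − 0.0)/2 = 3.35 m; q_2 = 0.68 × 0.79 × 3.35 = 1.800 m³/s
w_3 = (14.7 − 2.4)/2 = 6.15 m; q_3 = 0.71 × 0.79 × 6.15 = 3.450 m³/s
w_4 = (18.6 − 6.7)/2 = 5.95 m; q_4 = 0.70 × 0.66 × 5.95 = 2.749 m³/s
Stations 1, 5 contribute zero (depth or velocity is 0).
Q = Σ qᵢ = 7.998 m³/s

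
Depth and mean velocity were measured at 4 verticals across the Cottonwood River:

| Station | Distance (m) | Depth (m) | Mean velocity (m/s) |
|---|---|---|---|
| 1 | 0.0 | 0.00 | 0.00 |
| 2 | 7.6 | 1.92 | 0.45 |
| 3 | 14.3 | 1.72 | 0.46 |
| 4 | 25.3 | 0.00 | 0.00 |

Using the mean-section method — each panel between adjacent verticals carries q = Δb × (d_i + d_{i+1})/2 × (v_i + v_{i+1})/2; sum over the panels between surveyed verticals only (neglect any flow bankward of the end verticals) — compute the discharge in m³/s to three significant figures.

Panel 1-2: Δb = 7.6 m, d̄ = (0.00+1.92)/2 = 0.96, v̄ = (0.00+0.45)/2 = 0.225 → q = 7.6×0.96×0.225 = 1.642 m³/s
Panel 2-3: Δb = 6.7 m, d̄ = (1.92+1.72)/2 = 1.82, v̄ = (0.45+0.46)/2 = 0.455 → q = 6.7×1.82×0.455 = 5.548 m³/s
Panel 3-4: Δb = 11 m, d̄ = (1.72+0.00)/2 = 0.86, v̄ = (0.46+0.00)/2 = 0.23 → q = 11×0.86×0.23 = 2.176 m³/s
Q = Σ q = 9.366 m³/s

9.37 m³/s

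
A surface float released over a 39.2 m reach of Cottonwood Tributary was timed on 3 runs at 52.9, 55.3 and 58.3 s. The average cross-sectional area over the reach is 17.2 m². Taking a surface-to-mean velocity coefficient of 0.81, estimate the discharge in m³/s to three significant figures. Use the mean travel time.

9.84 m³/s

t̄ = (52.9 + 55.3 + 58.3) / 3 = 55.5 s
v_surface = L / t̄ = 39.2 / 55.5 = 0.7063 m/s
v_mean = 0.81 × 0.7063 = 0.5721 m/s
Q = A × v_mean = 17.2 × 0.5721 = 9.840 m³/s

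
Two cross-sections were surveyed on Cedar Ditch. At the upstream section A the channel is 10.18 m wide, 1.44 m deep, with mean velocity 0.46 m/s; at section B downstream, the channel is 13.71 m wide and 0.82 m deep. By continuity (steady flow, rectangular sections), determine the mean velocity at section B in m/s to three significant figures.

Q = A₁V₁ = (10.18×1.44) × 0.46 = 6.743 m³/s
A₂ = 13.71 × 0.82 = 11.24 m²
V₂ = Q/A₂ = 6.743/11.24 = 0.5998 m/s

0.600 m/s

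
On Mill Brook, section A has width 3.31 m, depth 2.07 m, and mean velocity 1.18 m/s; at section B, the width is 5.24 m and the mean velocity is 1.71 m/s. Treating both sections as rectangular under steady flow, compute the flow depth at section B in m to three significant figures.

Q = A₁V₁ = (3.31×2.07) × 1.18 = 8.085 m³/s
d₂ = Q/(b₂ V₂) = 8.085/(5.24×1.71) = 0.9023 m

0.902 m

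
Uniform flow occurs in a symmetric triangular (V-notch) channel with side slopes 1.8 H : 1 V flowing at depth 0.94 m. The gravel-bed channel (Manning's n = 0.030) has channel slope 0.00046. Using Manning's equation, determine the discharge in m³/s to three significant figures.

A = z·y² = 1.8×0.94² = 1.590 m²
P = 2y√(1+z²) = 2×0.94×√(1+1.8²) = 3.871 m
R = A/P = 1.590/3.871 = 0.4109 m
Q = (1/n)·A·R^(2/3)·S^(1/2) = (1/0.030) × 1.590 × 0.4109^(2/3) × 0.00046^(1/2) = 0.6284 m³/s

0.628 m³/s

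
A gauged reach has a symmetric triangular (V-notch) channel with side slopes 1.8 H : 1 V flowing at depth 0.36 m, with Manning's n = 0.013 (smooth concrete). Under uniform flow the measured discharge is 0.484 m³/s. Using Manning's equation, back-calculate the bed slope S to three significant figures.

0.00856

A = z·y² = 1.8×0.36² = 0.2333 m²
P = 2y√(1+z²) = 2×0.36×√(1+1.8²) = 1.483 m
R = A/P = 0.2333/1.483 = 0.1573 m
S = (Q·n / (1·A·R^(2/3)))² = (0.484×0.013 / (1×0.2333×0.2915))² = 0.008564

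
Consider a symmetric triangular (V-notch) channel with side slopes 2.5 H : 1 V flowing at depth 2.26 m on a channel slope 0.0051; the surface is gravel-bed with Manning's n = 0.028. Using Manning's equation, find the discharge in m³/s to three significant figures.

33.6 m³/s

A = z·y² = 2.5×2.26² = 12.77 m²
P = 2y√(1+z²) = 2×2.26×√(1+2.5²) = 12.17 m
R = A/P = 12.77/12.17 = 1.049 m
Q = (1/n)·A·R^(2/3)·S^(1/2) = (1/0.028) × 12.77 × 1.049^(2/3) × 0.0051^(1/2) = 33.63 m³/s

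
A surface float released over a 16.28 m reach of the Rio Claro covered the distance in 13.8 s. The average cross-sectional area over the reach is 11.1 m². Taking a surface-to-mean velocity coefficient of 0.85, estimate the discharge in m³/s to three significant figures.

v_surface = L / t̄ = 16.28 / 13.8 = 1.180 m/s
v_mean = 0.85 × 1.180 = 1.003 m/s
Q = A × v_mean = 11.1 × 1.003 = 11.13 m³/s

11.1 m³/s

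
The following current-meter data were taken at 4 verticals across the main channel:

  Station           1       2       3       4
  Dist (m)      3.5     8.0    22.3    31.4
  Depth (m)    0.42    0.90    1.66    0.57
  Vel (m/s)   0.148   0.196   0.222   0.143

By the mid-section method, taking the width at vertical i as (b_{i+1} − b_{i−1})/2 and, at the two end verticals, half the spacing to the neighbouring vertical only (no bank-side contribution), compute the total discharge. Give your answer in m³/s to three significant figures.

6.48 m³/s

w_1 = (8.0 − 3.5)/2 = 2.25 m; q_1 = 0.148 × 0.42 × 2.25 = 0.1399 m³/s
w_2 = (22.3 − 3.5)/2 = 9.4 m; q_2 = 0.196 × 0.90 × 9.4 = 1.658 m³/s
w_3 = (31.4 − 8.0)/2 = 11.7 m; q_3 = 0.222 × 1.66 × 11.7 = 4.312 m³/s
w_4 = (31.4 − 22.3)/2 = 4.55 m; q_4 = 0.143 × 0.57 × 4.55 = 0.3709 m³/s
Q = Σ qᵢ = 6.481 m³/s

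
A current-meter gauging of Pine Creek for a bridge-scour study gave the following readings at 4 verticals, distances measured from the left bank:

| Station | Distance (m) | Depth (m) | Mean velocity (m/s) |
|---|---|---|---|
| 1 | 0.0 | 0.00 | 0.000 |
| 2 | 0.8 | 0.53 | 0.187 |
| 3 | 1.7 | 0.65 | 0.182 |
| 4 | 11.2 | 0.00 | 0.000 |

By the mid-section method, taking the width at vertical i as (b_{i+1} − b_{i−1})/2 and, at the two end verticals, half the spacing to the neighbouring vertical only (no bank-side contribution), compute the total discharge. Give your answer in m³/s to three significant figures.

w_2 = (1.7 − 0.0)/2 = 0.85 m; q_2 = 0.187 × 0.53 × 0.85 = 0.08424 m³/s
w_3 = (11.2 − 0.8)/2 = 5.2 m; q_3 = 0.182 × 0.65 × 5.2 = 0.6152 m³/s
Stations 1, 4 contribute zero (depth or velocity is 0).
Q = Σ qᵢ = 0.6994 m³/s

0.699 m³/s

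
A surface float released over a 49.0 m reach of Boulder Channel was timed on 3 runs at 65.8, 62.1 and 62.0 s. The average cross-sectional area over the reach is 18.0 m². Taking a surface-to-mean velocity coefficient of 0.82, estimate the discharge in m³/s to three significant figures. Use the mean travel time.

11.4 m³/s

t̄ = (65.8 + 62.1 + 62.0) / 3 = 63.3 s
v_surface = L / t̄ = 49.0 / 63.3 = 0.7741 m/s
v_mean = 0.82 × 0.7741 = 0.6348 m/s
Q = A × v_mean = 18.0 × 0.6348 = 11.43 m³/s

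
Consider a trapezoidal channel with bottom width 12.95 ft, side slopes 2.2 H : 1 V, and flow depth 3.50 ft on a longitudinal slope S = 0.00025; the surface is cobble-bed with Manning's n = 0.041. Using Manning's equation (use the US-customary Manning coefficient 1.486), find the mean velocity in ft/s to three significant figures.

1.03 ft/s

A = (b + z·y)·y = (12.95 + 2.2×3.50)×3.50 = 72.28 ft²
P = b + 2y√(1+z²) = 12.95 + 2×3.50×√(1+2.2²) = 29.87 ft
R = A/P = 72.28/29.87 = 2.420 ft
Q = (1.486/n)·A·R^(2/3)·S^(1/2) = (1.486/0.041) × 72.28 × 2.420^(2/3) × 0.00025^(1/2) = 74.66 ft³/s
V = Q/A = 74.66/72.28 = 1.033 ft/s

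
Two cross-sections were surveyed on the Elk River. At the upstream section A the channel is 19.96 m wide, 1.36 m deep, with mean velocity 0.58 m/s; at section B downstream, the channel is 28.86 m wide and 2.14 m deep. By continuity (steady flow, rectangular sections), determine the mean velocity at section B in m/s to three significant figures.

Q = A₁V₁ = (19.96×1.36) × 0.58 = 15.74 m³/s
A₂ = 28.86 × 2.14 = 61.76 m²
V₂ = Q/A₂ = 15.74/61.76 = 0.2549 m/s

0.255 m/s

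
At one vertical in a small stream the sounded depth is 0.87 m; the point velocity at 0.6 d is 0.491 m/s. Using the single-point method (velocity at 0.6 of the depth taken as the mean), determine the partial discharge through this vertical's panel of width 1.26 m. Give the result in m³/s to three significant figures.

0.538 m³/s

v̄ = v₀.₆ = 0.491 m/s
q = v̄ × d × w = 0.4910 × 0.87 × 1.26 = 0.5382 m³/s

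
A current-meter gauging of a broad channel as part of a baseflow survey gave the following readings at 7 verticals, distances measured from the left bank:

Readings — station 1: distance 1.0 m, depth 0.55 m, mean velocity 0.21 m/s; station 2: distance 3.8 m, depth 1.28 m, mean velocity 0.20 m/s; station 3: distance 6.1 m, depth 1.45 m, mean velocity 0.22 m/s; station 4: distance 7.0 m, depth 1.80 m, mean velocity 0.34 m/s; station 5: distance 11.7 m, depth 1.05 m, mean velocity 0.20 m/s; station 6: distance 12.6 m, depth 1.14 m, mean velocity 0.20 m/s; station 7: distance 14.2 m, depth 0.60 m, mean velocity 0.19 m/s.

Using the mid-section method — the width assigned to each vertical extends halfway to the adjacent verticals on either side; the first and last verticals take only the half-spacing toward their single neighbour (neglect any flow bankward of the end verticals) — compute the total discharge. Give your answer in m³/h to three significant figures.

w_1 = (3.8 − 1.0)/2 = 1.4 m; q_1 = 0.21 × 0.55 × 1.4 = 0.1617 m³/s
w_2 = (6.1 − 1.0)/2 = 2.55 m; q_2 = 0.20 × 1.28 × 2.55 = 0.6528 m³/s
w_3 = (7.0 − 3.8)/2 = 1.6 m; q_3 = 0.22 × 1.45 × 1.6 = 0.5104 m³/s
w_4 = (11.7 − 6.1)/2 = 2.8 m; q_4 = 0.34 × 1.80 × 2.8 = 1.714 m³/s
w_5 = (12.6 − 7.0)/2 = 2.8 m; q_5 = 0.20 × 1.05 × 2.8 = 0.5880 m³/s
w_6 = (14.2 − 11.7)/2 = 1.25 m; q_6 = 0.20 × 1.14 × 1.25 = 0.2850 m³/s
w_7 = (14.2 − 12.6)/2 = 0.8 m; q_7 = 0.19 × 0.60 × 0.8 = 0.09120 m³/s
Q = Σ qᵢ = 4.003 m³/s
= 4.003 × 3600 = 14410 m³/h

14400 m³/h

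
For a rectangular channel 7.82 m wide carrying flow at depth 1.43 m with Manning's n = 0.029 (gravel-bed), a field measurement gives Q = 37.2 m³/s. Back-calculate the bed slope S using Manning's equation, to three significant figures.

A = b·y = 7.82 × 1.43 = 11.18 m²
P = b + 2y = 7.82 + 2×1.43 = 10.68 m
R = A/P = 11.18/10.68 = 1.047 m
S = (Q·n / (1·A·R^(2/3)))² = (37.2×0.029 / (1×11.18×1.031))² = 0.008753

0.00875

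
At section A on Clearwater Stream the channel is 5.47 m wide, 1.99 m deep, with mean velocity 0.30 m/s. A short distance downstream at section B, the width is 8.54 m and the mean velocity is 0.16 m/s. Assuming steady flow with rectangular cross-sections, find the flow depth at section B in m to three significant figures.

2.39 m

Q = A₁V₁ = (5.47×1.99) × 0.30 = 3.266 m³/s
d₂ = Q/(b₂ V₂) = 3.266/(8.54×0.16) = 2.390 m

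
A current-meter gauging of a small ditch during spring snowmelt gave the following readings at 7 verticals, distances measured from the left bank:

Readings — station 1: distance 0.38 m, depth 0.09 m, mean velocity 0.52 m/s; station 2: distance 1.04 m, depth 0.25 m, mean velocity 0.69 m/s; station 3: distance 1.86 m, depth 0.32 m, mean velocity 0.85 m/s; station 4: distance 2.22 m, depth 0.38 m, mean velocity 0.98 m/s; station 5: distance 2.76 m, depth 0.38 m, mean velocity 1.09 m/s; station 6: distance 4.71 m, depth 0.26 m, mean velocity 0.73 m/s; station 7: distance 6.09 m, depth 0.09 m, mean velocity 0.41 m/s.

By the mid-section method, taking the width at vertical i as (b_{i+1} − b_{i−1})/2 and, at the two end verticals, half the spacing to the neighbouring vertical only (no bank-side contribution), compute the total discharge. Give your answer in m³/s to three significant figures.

w_1 = (1.04 − 0.38)/2 = 0.33 m; q_1 = 0.52 × 0.09 × 0.33 = 0.01544 m³/s
w_2 = (1.86 − 0.38)/2 = 0.74 m; q_2 = 0.69 × 0.25 × 0.74 = 0.1277 m³/s
w_3 = (2.22 − 1.04)/2 = 0.59 m; q_3 = 0.85 × 0.32 × 0.59 = 0.1605 m³/s
w_4 = (2.76 − 1.86)/2 = 0.45 m; q_4 = 0.98 × 0.38 × 0.45 = 0.1676 m³/s
w_5 = (4.71 − 2.22)/2 = 1.245 m; q_5 = 1.09 × 0.38 × 1.245 = 0.5157 m³/s
w_6 = (6.09 − 2.76)/2 = 1.665 m; q_6 = 0.73 × 0.26 × 1.665 = 0.3160 m³/s
w_7 = (6.09 − 4.71)/2 = 0.69 m; q_7 = 0.41 × 0.09 × 0.69 = 0.02546 m³/s
Q = Σ qᵢ = 1.328 m³/s

1.33 m³/s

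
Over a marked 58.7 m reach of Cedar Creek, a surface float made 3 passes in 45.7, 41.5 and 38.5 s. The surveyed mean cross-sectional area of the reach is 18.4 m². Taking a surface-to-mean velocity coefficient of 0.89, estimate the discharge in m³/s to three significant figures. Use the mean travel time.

t̄ = (45.7 + 41.5 + 38.5) / 3 = 41.9 s
v_surface = L / t̄ = 58.7 / 41.9 = 1.401 m/s
v_mean = 0.89 × 1.401 = 1.247 m/s
Q = A × v_mean = 18.4 × 1.247 = 22.94 m³/s

22.9 m³/s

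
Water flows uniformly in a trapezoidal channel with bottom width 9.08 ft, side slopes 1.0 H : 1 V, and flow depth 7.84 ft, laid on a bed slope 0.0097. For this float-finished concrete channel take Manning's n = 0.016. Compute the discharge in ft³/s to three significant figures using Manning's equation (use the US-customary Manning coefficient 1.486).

3180 ft³/s

A = (b + z·y)·y = (9.08 + 1.0×7.84)×7.84 = 132.7 ft²
P = b + 2y√(1+z²) = 9.08 + 2×7.84×√(1+1.0²) = 31.25 ft
R = A/P = 132.7/31.25 = 4.244 ft
Q = (1.486/n)·A·R^(2/3)·S^(1/2) = (1.486/0.016) × 132.7 × 4.244^(2/3) × 0.0097^(1/2) = 3181 ft³/s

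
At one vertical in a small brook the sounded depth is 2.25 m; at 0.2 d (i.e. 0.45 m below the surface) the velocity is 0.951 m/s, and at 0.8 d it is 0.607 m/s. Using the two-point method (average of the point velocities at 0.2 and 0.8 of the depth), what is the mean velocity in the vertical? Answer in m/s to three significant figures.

v̄ = (0.951 + 0.607) / 2 = 0.7790 m/s

0.779 m/s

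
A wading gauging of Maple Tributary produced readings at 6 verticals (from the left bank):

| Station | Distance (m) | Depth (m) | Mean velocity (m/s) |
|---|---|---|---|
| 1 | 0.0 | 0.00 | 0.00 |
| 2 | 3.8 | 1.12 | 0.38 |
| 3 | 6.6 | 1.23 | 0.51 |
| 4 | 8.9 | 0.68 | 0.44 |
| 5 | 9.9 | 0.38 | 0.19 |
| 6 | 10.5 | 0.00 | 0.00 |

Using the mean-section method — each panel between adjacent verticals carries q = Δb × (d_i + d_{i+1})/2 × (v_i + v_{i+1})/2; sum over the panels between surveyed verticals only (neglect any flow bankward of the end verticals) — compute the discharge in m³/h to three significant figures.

11100 m³/h

Panel 1-2: Δb = 3.8 m, d̄ = (0.00+1.12)/2 = 0.56, v̄ = (0.00+0.38)/2 = 0.19 → q = 3.8×0.56×0.19 = 0.4043 m³/s
Panel 2-3: Δb = 2.8 m, d̄ = (1.12+1.23)/2 = 1.175, v̄ = (0.38+0.51)/2 = 0.445 → q = 2.8×1.175×0.445 = 1.464 m³/s
Panel 3-4: Δb = 2.3 m, d̄ = (1.23+0.68)/2 = 0.955, v̄ = (0.51+0.44)/2 = 0.475 → q = 2.3×0.955×0.475 = 1.043 m³/s
Panel 4-5: Δb = 1 m, d̄ = (0.68+0.38)/2 = 0.53, v̄ = (0.44+0.19)/2 = 0.315 → q = 1×0.53×0.315 = 0.1670 m³/s
Panel 5-6: Δb = 0.6 m, d̄ = (0.38+0.00)/2 = 0.19, v̄ = (0.19+0.00)/2 = 0.095 → q = 0.6×0.19×0.095 = 0.01083 m³/s
Q = Σ q = 3.089 m³/s
= 3.089 × 3600 = 11120 m³/h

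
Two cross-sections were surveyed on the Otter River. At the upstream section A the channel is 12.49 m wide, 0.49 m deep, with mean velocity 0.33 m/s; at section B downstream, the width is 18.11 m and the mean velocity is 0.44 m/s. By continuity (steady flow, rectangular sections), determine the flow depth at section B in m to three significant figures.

0.253 m

Q = A₁V₁ = (12.49×0.49) × 0.33 = 2.020 m³/s
d₂ = Q/(b₂ V₂) = 2.020/(18.11×0.44) = 0.2535 m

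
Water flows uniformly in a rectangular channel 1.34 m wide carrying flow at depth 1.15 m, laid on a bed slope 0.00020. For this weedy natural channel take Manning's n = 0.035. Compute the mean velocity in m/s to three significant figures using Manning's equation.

A = b·y = 1.34 × 1.15 = 1.541 m²
P = b + 2y = 1.34 + 2×1.15 = 3.640 m
R = A/P = 1.541/3.640 = 0.4234 m
Q = (1/n)·A·R^(2/3)·S^(1/2) = (1/0.035) × 1.541 × 0.4234^(2/3) × 0.00020^(1/2) = 0.3511 m³/s
V = Q/A = 0.3511/1.541 = 0.2278 m/s

0.228 m/s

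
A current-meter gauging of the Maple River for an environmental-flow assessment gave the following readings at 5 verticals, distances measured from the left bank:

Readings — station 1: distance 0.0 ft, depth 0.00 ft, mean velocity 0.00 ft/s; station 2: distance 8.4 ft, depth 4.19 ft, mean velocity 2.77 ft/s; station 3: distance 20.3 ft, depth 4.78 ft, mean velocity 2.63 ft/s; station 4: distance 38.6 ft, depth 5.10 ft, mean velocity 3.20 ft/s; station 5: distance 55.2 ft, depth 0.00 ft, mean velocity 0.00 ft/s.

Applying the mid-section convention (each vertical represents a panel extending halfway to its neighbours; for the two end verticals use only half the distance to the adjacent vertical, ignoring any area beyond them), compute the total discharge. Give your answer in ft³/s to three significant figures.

w_2 = (20.3 − 0.0)/2 = 10.15 ft; q_2 = 2.77 × 4.19 × 10.15 = 117.8 ft³/s
w_3 = (38.6 − 8.4)/2 = 15.1 ft; q_3 = 2.63 × 4.78 × 15.1 = 189.8 ft³/s
w_4 = (55.2 − 20.3)/2 = 17.45 ft; q_4 = 3.20 × 5.10 × 17.45 = 284.8 ft³/s
Stations 1, 5 contribute zero (depth or velocity is 0).
Q = Σ qᵢ = 592.4 ft³/s

592 ft³/s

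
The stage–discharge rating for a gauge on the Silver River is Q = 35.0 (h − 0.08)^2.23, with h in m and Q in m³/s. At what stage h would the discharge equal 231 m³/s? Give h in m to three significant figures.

2.41 m

h − h₀ = (Q/C)^(1/b) = (231/35.0)^(1/2.23) = 2.331 m
h = 0.08 + 2.331 = 2.411 m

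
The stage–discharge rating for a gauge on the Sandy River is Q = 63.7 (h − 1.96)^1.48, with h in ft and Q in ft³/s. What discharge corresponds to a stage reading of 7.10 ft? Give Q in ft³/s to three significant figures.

718 ft³/s

Q = 63.7 × (7.10 − 1.96)^1.48 = 63.7 × 5.14^1.48 = 718.4 ft³/s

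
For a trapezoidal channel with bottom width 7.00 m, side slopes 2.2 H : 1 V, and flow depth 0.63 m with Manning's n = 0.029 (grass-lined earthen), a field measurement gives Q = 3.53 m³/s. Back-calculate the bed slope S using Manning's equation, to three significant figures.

A = (b + z·y)·y = (7.00 + 2.2×0.63)×0.63 = 5.283 m²
P = b + 2y√(1+z²) = 7.00 + 2×0.63×√(1+2.2²) = 10.04 m
R = A/P = 5.283/10.04 = 0.5260 m
S = (Q·n / (1·A·R^(2/3)))² = (3.53×0.029 / (1×5.283×0.6516))² = 0.0008843

0.000884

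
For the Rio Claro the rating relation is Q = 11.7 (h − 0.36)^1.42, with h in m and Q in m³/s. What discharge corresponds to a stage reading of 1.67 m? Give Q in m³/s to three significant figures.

Q = 11.7 × (1.67 − 0.36)^1.42 = 11.7 × 1.31^1.42 = 17.17 m³/s

17.2 m³/s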